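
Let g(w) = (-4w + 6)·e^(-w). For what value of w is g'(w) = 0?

5/2

Differentiating with the product rule gives g'(w) = (4w - 10)·e^(-w). Since e^(-w) > 0, the only critical point is w = 5/2.
g''(5/2) has the same sign as 4 > 0, so this is a local minimum.
g(5/2) = (-4)·e^(-5/2) ≈ -0.3283.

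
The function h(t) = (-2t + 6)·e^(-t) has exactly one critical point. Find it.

4

By the product rule, h'(t) = (2t - 8)·e^(-t). Since e^(-t) > 0, the only critical point is t = 4.
h''(4) has the same sign as 2 > 0, so this is a local minimum.
h(4) = (-2)·e^(-4) ≈ -0.0366.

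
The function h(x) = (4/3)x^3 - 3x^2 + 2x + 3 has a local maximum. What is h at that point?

h'(x) = 4x^2 - 6x + 2. Setting h'(x) = 0 gives x ∈ {1/2, 1}.
Second-derivative test with h''(x) = 8x - 6: h''(1/2) = -2 < 0 ⇒ local maximum; h''(1) = 2 > 0 ⇒ local minimum.
The local maximum is h(1/2) = 41/12.

41/12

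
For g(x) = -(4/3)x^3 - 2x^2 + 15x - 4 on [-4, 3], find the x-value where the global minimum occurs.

The derivative is -4x^2 - 4x + 15, which vanishes at x = -5/2 and x = 3/2.
Evaluating at the critical points and endpoints: g(-4) = -32/3,  g(-5/2) = -199/6,  g(3/2) = 19/2,  g(3) = -13.
The minimum over the interval is -199/6, attained at x = -5/2.

-5/2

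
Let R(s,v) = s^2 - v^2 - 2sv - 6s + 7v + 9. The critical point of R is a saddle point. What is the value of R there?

∂R/∂s = 2s - 2v - 6 = 0 and ∂R/∂v = -2s - 2v + 7 = 0, so (s, v) = (13/4, 1/4).
The Hessian has R_{ss} = 2, R_{vv} = -2, R_{sv} = -2, giving D = -8 < 0, so the point is a saddle point.
R(13/4, 1/4) = 1/8.

1/8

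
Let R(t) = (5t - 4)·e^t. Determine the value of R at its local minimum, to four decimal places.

-4.0937

Differentiating with the product rule gives R'(t) = (5t + 1)·e^t. Since e^t > 0, the only critical point is t = -1/5.
R''(-1/5) has the same sign as 5 > 0, so this is a local minimum.
R(-1/5) = (-5)·e^(-1/5) ≈ -4.0937.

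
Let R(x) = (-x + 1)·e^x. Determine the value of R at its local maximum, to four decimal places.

1.0000

R'(x) = (-1)·e^x + (-x + 1)·1·e^x = (-x)·e^x. Since e^x > 0, the only critical point is x = 0.
R''(0) has the same sign as -1 < 0, so this is a local maximum.
R(0) = (1)·e^(0) ≈ 1.0000.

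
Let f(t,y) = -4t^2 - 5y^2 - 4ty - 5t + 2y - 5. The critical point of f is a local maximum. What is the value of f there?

-139/64

∂f/∂t = -8t - 4y - 5 = 0 and ∂f/∂y = -4t - 10y + 2 = 0, so (t, y) = (-29/32, 9/16).
The Hessian has f_{tt} = -8, f_{yy} = -10, f_{ty} = -4, giving D = 64 > 0 with f_{tt} < 0, so the point is a local maximum.
f(-29/32, 9/16) = -139/64.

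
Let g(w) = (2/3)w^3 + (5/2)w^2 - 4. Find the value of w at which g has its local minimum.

Critical points: g'(w) = 2w^2 + 5w vanishes at w = -5/2, 0.
Since g''(w) = 4w + 5, we get g''(-5/2) = -5 < 0 ⇒ local maximum; g''(0) = 5 > 0 ⇒ local minimum.
So the local minimum value is g(0) = -4.

0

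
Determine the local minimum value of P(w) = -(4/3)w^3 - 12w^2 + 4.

-140

Critical points: P'(w) = -4w^2 - 24w vanishes at w = -6, 0.
Second-derivative test with P''(w) = -8w - 24: P''(-6) = 24 > 0 ⇒ local minimum; P''(0) = -24 < 0 ⇒ local maximum.
The local minimum is P(-6) = -140.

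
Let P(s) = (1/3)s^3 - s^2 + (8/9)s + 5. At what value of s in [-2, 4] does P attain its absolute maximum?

P'(s) = s^2 - 2s + 8/9, which vanishes at s = 2/3 and s = 4/3.
Candidates: P(-2) = -31/9; P(2/3) = 425/81; P(4/3) = 421/81; P(4) = 125/9.
So the maximum is P(4) = 125/9.

4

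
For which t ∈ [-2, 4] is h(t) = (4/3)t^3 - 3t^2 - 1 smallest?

-2

h'(t) = 4t^2 - 6t, which vanishes at t = 0 and t = 3/2.
Evaluating at the critical points and endpoints: h(-2) = -71/3, h(0) = -1, h(3/2) = -13/4, h(4) = 109/3.
Hence the absolute minimum is -71/3 at t = -2.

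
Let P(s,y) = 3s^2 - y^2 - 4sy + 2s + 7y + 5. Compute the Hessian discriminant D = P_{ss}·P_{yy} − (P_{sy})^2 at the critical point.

∂P/∂s = 6s - 4y + 2 = 0 and ∂P/∂y = -4s - 2y + 7 = 0, so (s, y) = (6/7, 25/14).
The Hessian has P_{ss} = 6, P_{yy} = -2, P_{sy} = -4, giving D = -28 < 0, so the point is a saddle point.
D = (6)·(-2) − (-4)^2 = -28.

-28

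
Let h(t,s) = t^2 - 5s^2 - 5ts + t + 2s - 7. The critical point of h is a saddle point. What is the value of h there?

-34/5

∂h/∂t = 2t - 5s + 1 = 0 and ∂h/∂s = -5t - 10s + 2 = 0, so (t, s) = (0, 1/5).
The Hessian has h_{tt} = 2, h_{ss} = -10, h_{ts} = -5, giving D = -45 < 0, so the point is a saddle point.
h(0, 1/5) = -34/5.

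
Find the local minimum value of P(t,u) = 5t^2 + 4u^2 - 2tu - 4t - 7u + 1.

∂P/∂t = 10t - 2u - 4 = 0 and ∂P/∂u = -2t + 8u - 7 = 0, so (t, u) = (23/38, 39/38).
The Hessian has P_{tt} = 10, P_{uu} = 8, P_{tu} = -2, giving D = 76 > 0 with P_{tt} > 0, so the point is a local minimum.
P(23/38, 39/38) = -289/76.

-289/76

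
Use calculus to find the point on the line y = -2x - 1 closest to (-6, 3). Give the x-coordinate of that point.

Minimize D(x)^2 = (x + 6)^2 + (-2x - 4)^2.
d/dx[D^2] = 2(x + 6) + 2·(-2)·(-2x - 4) = 0 ⇒ x = -14/5.
Then y = 23/5 and the distance is √(64/5) ≈ 3.5777.

-14/5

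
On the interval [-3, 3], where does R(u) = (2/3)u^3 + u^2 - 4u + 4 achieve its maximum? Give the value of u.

Differentiating, R'(u) = 2u^2 + 2u - 4; which vanishes at u = -2 and u = 1.
Compare values at every candidate in [-3, 3]: R(-3) = 7, R(-2) = 32/3, R(1) = 5/3, R(3) = 19.
So the maximum is R(3) = 19.

3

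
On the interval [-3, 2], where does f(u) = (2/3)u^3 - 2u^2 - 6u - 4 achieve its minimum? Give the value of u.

The derivative is 2u^2 - 4u - 6, whose only zero in [-3, 2] is u = -1.
Evaluating at the critical points and endpoints: f(-3) = -22, f(-1) = -2/3, f(2) = -56/3.
Hence the absolute minimum is -22 at u = -3.

-3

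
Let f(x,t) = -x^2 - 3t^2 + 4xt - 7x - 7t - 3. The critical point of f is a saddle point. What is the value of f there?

∂f/∂x = -2x + 4t - 7 = 0 and ∂f/∂t = 4x - 6t - 7 = 0, so (x, t) = (35/2, 21/2).
The Hessian has f_{xx} = -2, f_{tt} = -6, f_{xt} = 4, giving D = -4 < 0, so the point is a saddle point.
f(35/2, 21/2) = -101.

-101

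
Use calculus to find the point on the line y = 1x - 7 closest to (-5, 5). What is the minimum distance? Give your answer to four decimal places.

12.0208

Minimize D(x)^2 = (x + 5)^2 + (x - 12)^2.
d/dx[D^2] = 2(x + 5) + 2·1·(x - 12) = 0 ⇒ x = 7/2.
Then y = -7/2 and the distance is √(289/2) ≈ 12.0208.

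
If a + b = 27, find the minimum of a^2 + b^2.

729/2

With a + b = 27, a^2 + b^2 = a^2 + (27 − a)^2.
The derivative 2a − 2(27 − a) = 4a − 54 vanishes at a = 27/2; second derivative 4 > 0, a minimum.
The minimum is 2·(27/2)^2 = 729/2.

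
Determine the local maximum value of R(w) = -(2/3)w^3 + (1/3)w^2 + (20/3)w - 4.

R'(w) = -2w^2 + (2/3)w + 20/3. Setting R'(w) = 0 gives w ∈ {-5/3, 2}.
R''(w) = -4w + 2/3. R''(-5/3) = 22/3 > 0 ⇒ local minimum; R''(2) = -22/3 < 0 ⇒ local maximum.
So the local maximum value is R(2) = 16/3.

16/3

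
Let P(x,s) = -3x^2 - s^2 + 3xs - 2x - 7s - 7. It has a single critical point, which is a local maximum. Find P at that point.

∂P/∂x = -6x + 3s - 2 = 0 and ∂P/∂s = 3x - 2s - 7 = 0, so (x, s) = (-25/3, -16).
The Hessian has P_{xx} = -6, P_{ss} = -2, P_{xs} = 3, giving D = 3 > 0 with P_{xx} < 0, so the point is a local maximum.
P(-25/3, -16) = 172/3.

172/3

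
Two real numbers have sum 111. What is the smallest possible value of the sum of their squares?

12321/2

With a + b = 111, a^2 + b^2 = a^2 + (111 − a)^2.
The derivative 2a − 2(111 − a) = 4a − 222 vanishes at a = 111/2; second derivative 4 > 0, a minimum.
The minimum is 2·(111/2)^2 = 12321/2.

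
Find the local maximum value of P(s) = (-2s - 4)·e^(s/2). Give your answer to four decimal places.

Differentiating with the product rule gives P'(s) = (-s - 4)·e^(s/2). Since e^(s/2) > 0, the only critical point is s = -4.
P''(-4) has the same sign as -1 < 0, so this is a local maximum.
P(-4) = (4)·e^(-2) ≈ 0.5413.

0.5413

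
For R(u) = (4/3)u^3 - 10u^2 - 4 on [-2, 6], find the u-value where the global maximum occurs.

0

R'(u) = 4u^2 - 20u, which vanishes at u = 0 and u = 5.
Candidates: R(-2) = -164/3; R(0) = -4; R(5) = -262/3; R(6) = -76.
The maximum over the interval is -4, attained at u = 0.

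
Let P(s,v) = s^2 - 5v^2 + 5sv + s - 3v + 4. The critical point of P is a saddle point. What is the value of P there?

∂P/∂s = 2s + 5v + 1 = 0 and ∂P/∂v = 5s - 10v - 3 = 0, so (s, v) = (1/9, -11/45).
The Hessian has P_{ss} = 2, P_{vv} = -10, P_{sv} = 5, giving D = -45 < 0, so the point is a saddle point.
P(1/9, -11/45) = 199/45.

199/45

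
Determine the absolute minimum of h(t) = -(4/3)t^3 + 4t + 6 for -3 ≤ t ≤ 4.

Differentiating, h'(t) = -4t^2 + 4; which vanishes at t = -1 and t = 1.
Evaluating at the critical points and endpoints: h(-3) = 30; h(-1) = 10/3; h(1) = 26/3; h(4) = -190/3.
The minimum over the interval is -190/3, attained at t = 4.

-190/3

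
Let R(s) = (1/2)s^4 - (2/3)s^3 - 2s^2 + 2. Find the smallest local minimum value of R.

-10/3

R'(s) = 2s^3 - 2s^2 - 4s. Setting R'(s) = 0 gives s ∈ {-1, 0, 2}.
R''(s) = 6s^2 - 4s - 4. R''(-1) = 6 > 0 ⇒ local minimum; R''(0) = -4 < 0 ⇒ local maximum; R''(2) = 12 > 0 ⇒ local minimum.
So the smallest local minimum value is R(2) = -10/3.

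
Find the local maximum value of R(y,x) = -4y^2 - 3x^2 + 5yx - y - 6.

∂R/∂y = -8y + 5x - 1 = 0 and ∂R/∂x = 5y - 6x = 0, so (y, x) = (-6/23, -5/23).
The Hessian has R_{yy} = -8, R_{xx} = -6, R_{yx} = 5, giving D = 23 > 0 with R_{yy} < 0, so the point is a local maximum.
R(-6/23, -5/23) = -135/23.

-135/23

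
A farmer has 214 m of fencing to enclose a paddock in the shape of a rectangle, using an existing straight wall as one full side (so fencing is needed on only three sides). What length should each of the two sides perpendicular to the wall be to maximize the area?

Let the sides perpendicular to the wall have length x and the parallel side y, so 2x + y = 214 and the area is A = xy = x(214 − 2x).
A'(x) = 214 − 4x = 0 gives x = 107/2, and A''(x) = −4 < 0 confirms a maximum.
Then y = 214 − 2·107/2 = 107 and A = 11449/2.

107/2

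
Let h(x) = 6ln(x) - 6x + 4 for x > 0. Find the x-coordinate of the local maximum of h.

h'(x) = 6/x − 6 = 0 gives x = 1.
h''(x) = -6/x², which is negative for x > 0, so this is a local maximum.
h(1) = 6·ln(1) - 6 + 4 ≈ -2.0000.

1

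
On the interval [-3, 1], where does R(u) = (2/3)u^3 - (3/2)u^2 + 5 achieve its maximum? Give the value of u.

0

R'(u) = 2u^2 - 3u, whose only zero in [-3, 1] is u = 0.
Evaluating at the critical points and endpoints: R(-3) = -53/2; R(0) = 5; R(1) = 25/6.
The maximum over the interval is 5, attained at u = 0.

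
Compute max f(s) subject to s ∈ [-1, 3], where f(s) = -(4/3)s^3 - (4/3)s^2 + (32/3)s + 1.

785/81

The derivative is -4s^2 - (8/3)s + 32/3, whose only zero in [-1, 3] is s = 4/3.
Evaluating at the critical points and endpoints: f(-1) = -29/3,  f(4/3) = 785/81,  f(3) = -15.
Hence the absolute maximum is 785/81 at s = 4/3.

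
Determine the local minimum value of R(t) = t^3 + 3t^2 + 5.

5

R'(t) = 3t^2 + 6t. Setting R'(t) = 0 gives t ∈ {-2, 0}.
R''(t) = 6t + 6. R''(-2) = -6 < 0 ⇒ local maximum; R''(0) = 6 > 0 ⇒ local minimum.
Thus R has its local minimum at t = 0, with value 5.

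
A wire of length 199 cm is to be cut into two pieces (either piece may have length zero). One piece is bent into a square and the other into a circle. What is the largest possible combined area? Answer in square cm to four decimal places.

Let x be the length used for the square. Square side x/4; circle radius (199−x)/(2π).
A(x) = (x/4)² + π·((199−x)/(2π))² = x²/16 + (199−x)²/(4π) for 0 ≤ x ≤ 199. A'(x) = x/8 − (199−x)/(2π) = 0 gives x = 4·199/(π+4) ≈ 111.4597.
A'' > 0, so the interior critical point is a minimum; the maximum is at an endpoint. A(0) = 3151.3475 and A(199) = 2475.0625, so the largest area is 3151.3475.

3151.3475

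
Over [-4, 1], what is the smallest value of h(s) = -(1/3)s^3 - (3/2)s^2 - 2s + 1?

The derivative is -s^2 - 3s - 2, which vanishes at s = -2 and s = -1.
Evaluating at the critical points and endpoints: h(-4) = 19/3; h(-2) = 5/3; h(-1) = 11/6; h(1) = -17/6.
So the minimum is h(1) = -17/6.

-17/6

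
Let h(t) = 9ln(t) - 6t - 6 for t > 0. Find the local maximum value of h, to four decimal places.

h'(t) = 9/t − 6 = 0 gives t = 3/2.
h''(t) = -9/t², which is negative for t > 0, so this is a local maximum.
h(3/2) = 9·ln(3/2) - 9 - 6 ≈ -11.3508.

-11.3508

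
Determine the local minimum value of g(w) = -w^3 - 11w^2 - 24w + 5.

g'(w) = -3w^2 - 22w - 24 = 0 at w = -6, -4/3.
g''(w) = -6w - 22. g''(-6) = 14 > 0 ⇒ local minimum; g''(-4/3) = -14 < 0 ⇒ local maximum.
The local minimum is g(-6) = -31.

-31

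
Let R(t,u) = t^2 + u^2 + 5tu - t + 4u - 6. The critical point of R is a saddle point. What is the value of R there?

∂R/∂t = 2t + 5u - 1 = 0 and ∂R/∂u = 5t + 2u + 4 = 0, so (t, u) = (-22/21, 13/21).
The Hessian has R_{tt} = 2, R_{uu} = 2, R_{tu} = 5, giving D = -21 < 0, so the point is a saddle point.
R(-22/21, 13/21) = -89/21.

-89/21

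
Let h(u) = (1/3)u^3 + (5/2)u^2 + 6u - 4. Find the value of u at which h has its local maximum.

-3

h'(u) = u^2 + 5u + 6 = 0 at u = -3, -2.
Second-derivative test with h''(u) = 2u + 5: h''(-3) = -1 < 0 ⇒ local maximum; h''(-2) = 1 > 0 ⇒ local minimum.
The local maximum is h(-3) = -17/2.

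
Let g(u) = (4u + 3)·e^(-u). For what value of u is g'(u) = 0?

Differentiating with the product rule gives g'(u) = (-4u + 1)·e^(-u). Since e^(-u) > 0, the only critical point is u = 1/4.
g''(1/4) has the same sign as -4 < 0, so this is a local maximum.
g(1/4) = (4)·e^(-1/4) ≈ 3.1152.

1/4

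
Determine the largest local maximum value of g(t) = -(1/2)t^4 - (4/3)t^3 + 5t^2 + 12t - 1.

73/3

g'(t) = -2t^3 - 4t^2 + 10t + 12 = 0 at t = -3, -1, 2.
Since g''(t) = -6t^2 - 8t + 10, we get g''(-3) = -20 < 0 ⇒ local maximum; g''(-1) = 12 > 0 ⇒ local minimum; g''(2) = -30 < 0 ⇒ local maximum.
The largest local maximum is g(2) = 73/3.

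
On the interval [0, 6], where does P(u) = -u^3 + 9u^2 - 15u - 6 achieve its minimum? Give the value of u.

Differentiating, P'(u) = -3u^2 + 18u - 15; which vanishes at u = 1 and u = 5.
Candidates: P(0) = -6; P(1) = -13; P(5) = 19; P(6) = 12.
So the minimum is P(1) = -13.

1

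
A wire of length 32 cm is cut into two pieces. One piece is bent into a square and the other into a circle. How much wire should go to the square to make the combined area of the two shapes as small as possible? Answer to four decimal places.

Let x be the length used for the square. Square side x/4; circle radius (32−x)/(2π).
A(x) = (x/4)² + π·((32−x)/(2π))² = x²/16 + (32−x)²/(4π) for 0 ≤ x ≤ 32. A'(x) = x/8 − (32−x)/(2π) = 0 gives x = 4·32/(π+4) ≈ 17.9232.
A'' = 1/8 + 1/(2π) > 0, so this gives the minimum combined area; x ≈ 17.9232 cm to the square.

17.9232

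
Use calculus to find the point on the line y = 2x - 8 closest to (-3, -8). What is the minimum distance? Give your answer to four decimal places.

2.6833

Minimize D(x)^2 = (x + 3)^2 + (2x)^2.
d/dx[D^2] = 2(x + 3) + 2·2·(2x) = 0 ⇒ x = -3/5.
Then y = -46/5 and the distance is √(36/5) ≈ 2.6833.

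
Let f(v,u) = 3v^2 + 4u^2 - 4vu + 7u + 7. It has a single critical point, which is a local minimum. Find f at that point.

77/32

∂f/∂v = 6v - 4u = 0 and ∂f/∂u = -4v + 8u + 7 = 0, so (v, u) = (-7/8, -21/16).
The Hessian has f_{vv} = 6, f_{uu} = 8, f_{vu} = -4, giving D = 32 > 0 with f_{vv} > 0, so the point is a local minimum.
f(-7/8, -21/16) = 77/32.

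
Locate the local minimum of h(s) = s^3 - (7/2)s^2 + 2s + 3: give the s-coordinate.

2

h'(s) = 3s^2 - 7s + 2 = 0 at s = 1/3, 2.
h''(s) = 6s - 7. h''(1/3) = -5 < 0 ⇒ local maximum; h''(2) = 5 > 0 ⇒ local minimum.
So the local minimum value is h(2) = 1.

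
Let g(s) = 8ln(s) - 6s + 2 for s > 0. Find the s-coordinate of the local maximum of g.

4/3

g'(s) = 8/s − 6 = 0 gives s = 4/3.
g''(s) = -8/s², which is negative for s > 0, so this is a local maximum.
g(4/3) = 8·ln(4/3) - 8 + 2 ≈ -3.6985.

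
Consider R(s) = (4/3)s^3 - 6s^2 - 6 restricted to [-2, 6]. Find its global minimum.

Differentiating, R'(s) = 4s^2 - 12s; which vanishes at s = 0 and s = 3.
Candidates: R(-2) = -122/3; R(0) = -6; R(3) = -24; R(6) = 66.
The minimum over the interval is -122/3, attained at s = -2.

-122/3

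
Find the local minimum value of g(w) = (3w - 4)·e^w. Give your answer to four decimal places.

By the product rule, g'(w) = (3w - 1)·e^w. Since e^w > 0, the only critical point is w = 1/3.
g''(1/3) has the same sign as 3 > 0, so this is a local minimum.
g(1/3) = (-3)·e^(1/3) ≈ -4.1868.

-4.1868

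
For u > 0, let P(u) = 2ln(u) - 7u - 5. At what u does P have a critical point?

2/7

P'(u) = 2/u − 7 = 0 gives u = 2/7.
P''(u) = -2/u², which is negative for u > 0, so this is a local maximum.
P(2/7) = 2·ln(2/7) - 2 - 5 ≈ -9.5055.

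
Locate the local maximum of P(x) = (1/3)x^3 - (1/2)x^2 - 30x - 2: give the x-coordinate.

-5

P'(x) = x^2 - x - 30. Setting P'(x) = 0 gives x ∈ {-5, 6}.
Second-derivative test with P''(x) = 2x - 1: P''(-5) = -11 < 0 ⇒ local maximum; P''(6) = 11 > 0 ⇒ local minimum.
So the local maximum value is P(-5) = 563/6.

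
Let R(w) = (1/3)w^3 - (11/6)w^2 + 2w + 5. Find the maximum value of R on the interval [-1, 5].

65/6

R'(w) = w^2 - (11/3)w + 2, which vanishes at w = 2/3 and w = 3.
Compare values at every candidate in [-1, 5]: R(-1) = 5/6,  R(2/3) = 455/81,  R(3) = 7/2,  R(5) = 65/6.
Hence the absolute maximum is 65/6 at w = 5.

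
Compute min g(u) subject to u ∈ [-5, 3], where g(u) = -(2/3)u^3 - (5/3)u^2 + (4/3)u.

-29

The derivative is -2u^2 - (10/3)u + 4/3, which vanishes at u = -2 and u = 1/3.
Candidates: g(-5) = 35,  g(-2) = -4,  g(1/3) = 19/81,  g(3) = -29.
The minimum over the interval is -29, attained at u = 3.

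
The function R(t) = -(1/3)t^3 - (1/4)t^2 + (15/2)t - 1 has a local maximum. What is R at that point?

R'(t) = -t^2 - (1/2)t + 15/2. Setting R'(t) = 0 gives t ∈ {-3, 5/2}.
Second-derivative test with R''(t) = -2t - 1/2: R''(-3) = 11/2 > 0 ⇒ local minimum; R''(5/2) = -11/2 < 0 ⇒ local maximum.
The local maximum is R(5/2) = 527/48.

527/48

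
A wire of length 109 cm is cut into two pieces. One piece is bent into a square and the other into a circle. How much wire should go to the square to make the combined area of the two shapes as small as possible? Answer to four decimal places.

61.0508

Let x be the length used for the square. Square side x/4; circle radius (109−x)/(2π).
A(x) = (x/4)² + π·((109−x)/(2π))² = x²/16 + (109−x)²/(4π) for 0 ≤ x ≤ 109. A'(x) = x/8 − (109−x)/(2π) = 0 gives x = 4·109/(π+4) ≈ 61.0508.
A'' = 1/8 + 1/(2π) > 0, so this gives the minimum combined area; x ≈ 61.0508 cm to the square.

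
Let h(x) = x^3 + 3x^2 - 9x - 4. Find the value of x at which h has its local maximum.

-3

Critical points: h'(x) = 3x^2 + 6x - 9 vanishes at x = -3, 1.
Since h''(x) = 6x + 6, we get h''(-3) = -12 < 0 ⇒ local maximum; h''(1) = 12 > 0 ⇒ local minimum.
Thus h has its local maximum at x = -3, with value 23.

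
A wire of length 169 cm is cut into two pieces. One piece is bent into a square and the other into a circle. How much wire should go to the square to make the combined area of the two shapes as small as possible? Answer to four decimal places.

Let x be the length used for the square. Square side x/4; circle radius (169−x)/(2π).
A(x) = (x/4)² + π·((169−x)/(2π))² = x²/16 + (169−x)²/(4π) for 0 ≤ x ≤ 169. A'(x) = x/8 − (169−x)/(2π) = 0 gives x = 4·169/(π+4) ≈ 94.6568.
A'' = 1/8 + 1/(2π) > 0, so this gives the minimum combined area; x ≈ 94.6568 cm to the square.

94.6568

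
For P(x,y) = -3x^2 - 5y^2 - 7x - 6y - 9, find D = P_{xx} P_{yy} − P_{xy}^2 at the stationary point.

∂P/∂x = -6x - 7 = 0 and ∂P/∂y = -10y - 6 = 0, so (x, y) = (-7/6, -3/5).
The Hessian has P_{xx} = -6, P_{yy} = -10, P_{xy} = 0, giving D = 60 > 0 with P_{xx} < 0, so the point is a local maximum.
D = (-6)·(-10) − (0)^2 = 60.

60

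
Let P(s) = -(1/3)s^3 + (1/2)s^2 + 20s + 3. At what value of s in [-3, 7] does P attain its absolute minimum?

-3

P'(s) = -s^2 + s + 20, whose only zero in [-3, 7] is s = 5.
Compare values at every candidate in [-3, 7]: P(-3) = -87/2, P(5) = 443/6, P(7) = 319/6.
So the minimum is P(-3) = -87/2.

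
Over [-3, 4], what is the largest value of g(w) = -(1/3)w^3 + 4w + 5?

31/3

The derivative is -w^2 + 4, which vanishes at w = -2 and w = 2.
Candidates: g(-3) = 2, g(-2) = -1/3, g(2) = 31/3, g(4) = -1/3.
So the maximum is g(2) = 31/3.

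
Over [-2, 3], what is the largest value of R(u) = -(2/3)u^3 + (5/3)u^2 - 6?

Differentiating, R'(u) = -2u^2 + (10/3)u; which vanishes at u = 0 and u = 5/3.
Compare values at every candidate in [-2, 3]: R(-2) = 6,  R(0) = -6,  R(5/3) = -361/81,  R(3) = -9.
So the maximum is R(-2) = 6.

6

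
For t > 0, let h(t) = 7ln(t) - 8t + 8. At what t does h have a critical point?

7/8

h'(t) = 7/t − 8 = 0 gives t = 7/8.
h''(t) = -7/t², which is negative for t > 0, so this is a local maximum.
h(7/8) = 7·ln(7/8) - 7 + 8 ≈ 0.0653.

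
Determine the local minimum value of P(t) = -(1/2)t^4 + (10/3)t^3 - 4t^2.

P'(t) = -2t^3 + 10t^2 - 8t. Setting P'(t) = 0 gives t ∈ {0, 1, 4}.
P''(t) = -6t^2 + 20t - 8. P''(0) = -8 < 0 ⇒ local maximum; P''(1) = 6 > 0 ⇒ local minimum; P''(4) = -24 < 0 ⇒ local maximum.
Thus P has its local minimum at t = 1, with value -7/6.

-7/6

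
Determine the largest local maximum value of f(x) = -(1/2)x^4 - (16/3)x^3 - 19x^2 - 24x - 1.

f'(x) = -2x^3 - 16x^2 - 38x - 24 = 0 at x = -4, -3, -1.
Since f''(x) = -6x^2 - 32x - 38, we get f''(-4) = -6 < 0 ⇒ local maximum; f''(-3) = 4 > 0 ⇒ local minimum; f''(-1) = -12 < 0 ⇒ local maximum.
Thus f has its largest local maximum at x = -1, with value 53/6.

53/6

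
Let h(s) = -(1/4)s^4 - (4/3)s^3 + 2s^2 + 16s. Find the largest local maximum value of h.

Critical points: h'(s) = -s^3 - 4s^2 + 4s + 16 vanishes at s = -4, -2, 2.
h''(s) = -3s^2 - 8s + 4. h''(-4) = -12 < 0 ⇒ local maximum; h''(-2) = 8 > 0 ⇒ local minimum; h''(2) = -24 < 0 ⇒ local maximum.
So the largest local maximum value is h(2) = 76/3.

76/3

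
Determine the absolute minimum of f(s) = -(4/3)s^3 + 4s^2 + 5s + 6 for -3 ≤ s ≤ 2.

f'(s) = -4s^2 + 8s + 5, whose only zero in [-3, 2] is s = -1/2.
Candidates: f(-3) = 63; f(-1/2) = 14/3; f(2) = 64/3.
Hence the absolute minimum is 14/3 at s = -1/2.

14/3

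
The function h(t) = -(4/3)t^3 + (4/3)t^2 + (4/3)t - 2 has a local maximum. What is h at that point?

-2/3

h'(t) = -4t^2 + (8/3)t + 4/3 = 0 at t = -1/3, 1.
Second-derivative test with h''(t) = -8t + 8/3: h''(-1/3) = 16/3 > 0 ⇒ local minimum; h''(1) = -16/3 < 0 ⇒ local maximum.
The local maximum is h(1) = -2/3.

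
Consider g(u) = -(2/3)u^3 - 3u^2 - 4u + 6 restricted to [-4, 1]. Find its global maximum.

50/3

Differentiating, g'(u) = -2u^2 - 6u - 4; which vanishes at u = -2 and u = -1.
Candidates: g(-4) = 50/3,  g(-2) = 22/3,  g(-1) = 23/3,  g(1) = -5/3.
The maximum over the interval is 50/3, attained at u = -4.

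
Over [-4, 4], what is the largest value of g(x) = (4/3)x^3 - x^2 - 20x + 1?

The derivative is 4x^2 - 2x - 20, which vanishes at x = -2 and x = 5/2.
Evaluating at the critical points and endpoints: g(-4) = -61/3; g(-2) = 79/3; g(5/2) = -413/12; g(4) = -29/3.
Hence the absolute maximum is 79/3 at x = -2.

79/3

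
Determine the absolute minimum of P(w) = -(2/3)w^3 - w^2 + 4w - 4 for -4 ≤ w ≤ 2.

P'(w) = -2w^2 - 2w + 4, which vanishes at w = -2 and w = 1.
Candidates: P(-4) = 20/3; P(-2) = -32/3; P(1) = -5/3; P(2) = -16/3.
So the minimum is P(-2) = -32/3.

-32/3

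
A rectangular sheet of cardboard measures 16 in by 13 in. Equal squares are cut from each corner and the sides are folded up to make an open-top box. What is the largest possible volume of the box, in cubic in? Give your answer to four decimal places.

With cut size x, the volume is V(x) = x(16 − 2x)(13 − 2x) for 0 < x < 6.5.
V'(x) = 12x^2 − 116x + 208. Setting V'(x) = 0 gives x ≈ 2.3782 (the root in (0, 6.5)).
V''(x) = 24x − 116 is negative there, so this is the maximum; V ≈ 220.4300.

220.4300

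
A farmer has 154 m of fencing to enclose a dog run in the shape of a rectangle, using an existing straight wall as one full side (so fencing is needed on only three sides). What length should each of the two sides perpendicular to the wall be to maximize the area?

77/2

Let the sides perpendicular to the wall have length x and the parallel side y, so 2x + y = 154 and the area is A = xy = x(154 − 2x).
A'(x) = 154 − 4x = 0 gives x = 77/2, and A''(x) = −4 < 0 confirms a maximum.
Then y = 154 − 2·77/2 = 77 and A = 5929/2.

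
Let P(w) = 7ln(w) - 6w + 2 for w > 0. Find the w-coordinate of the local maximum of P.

P'(w) = 7/w − 6 = 0 gives w = 7/6.
P''(w) = -7/w², which is negative for w > 0, so this is a local maximum.
P(7/6) = 7·ln(7/6) - 7 + 2 ≈ -3.9209.

7/6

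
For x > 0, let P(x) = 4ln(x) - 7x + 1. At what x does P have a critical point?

4/7

P'(x) = 4/x − 7 = 0 gives x = 4/7.
P''(x) = -4/x², which is negative for x > 0, so this is a local maximum.
P(4/7) = 4·ln(4/7) - 4 + 1 ≈ -5.2385.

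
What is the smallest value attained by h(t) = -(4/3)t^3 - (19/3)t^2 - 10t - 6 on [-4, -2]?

-2/3

Differentiating, h'(t) = -4t^2 - (38/3)t - 10; which has no zeros in [-4, -2].
Candidates: h(-4) = 18, h(-2) = -2/3.
The minimum over the interval is -2/3, attained at t = -2.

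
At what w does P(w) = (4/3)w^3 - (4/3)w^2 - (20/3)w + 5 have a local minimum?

P'(w) = 4w^2 - (8/3)w - 20/3. Setting P'(w) = 0 gives w ∈ {-1, 5/3}.
P''(w) = 8w - 8/3. P''(-1) = -32/3 < 0 ⇒ local maximum; P''(5/3) = 32/3 > 0 ⇒ local minimum.
Thus P has its local minimum at w = 5/3, with value -295/81.

5/3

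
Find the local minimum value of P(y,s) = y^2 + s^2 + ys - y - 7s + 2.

-37/3

∂P/∂y = 2y + s - 1 = 0 and ∂P/∂s = y + 2s - 7 = 0, so (y, s) = (-5/3, 13/3).
The Hessian has P_{yy} = 2, P_{ss} = 2, P_{ys} = 1, giving D = 3 > 0 with P_{yy} > 0, so the point is a local minimum.
P(-5/3, 13/3) = -37/3.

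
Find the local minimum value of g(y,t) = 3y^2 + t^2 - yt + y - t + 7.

74/11

∂g/∂y = 6y - t + 1 = 0 and ∂g/∂t = -y + 2t - 1 = 0, so (y, t) = (-1/11, 5/11).
The Hessian has g_{yy} = 6, g_{tt} = 2, g_{yt} = -1, giving D = 11 > 0 with g_{yy} > 0, so the point is a local minimum.
g(-1/11, 5/11) = 74/11.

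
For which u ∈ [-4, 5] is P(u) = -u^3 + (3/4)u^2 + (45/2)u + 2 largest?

3

The derivative is -3u^2 + (3/2)u + 45/2, which vanishes at u = -5/2 and u = 3.
Evaluating at the critical points and endpoints: P(-4) = -12,  P(-5/2) = -543/16,  P(3) = 197/4,  P(5) = 33/4.
Hence the absolute maximum is 197/4 at u = 3.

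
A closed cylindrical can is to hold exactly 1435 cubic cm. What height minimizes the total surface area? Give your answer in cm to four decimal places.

With radius r and height h, πr²h = 1435 so h = 1435/(πr²), and S(r) = 2πr² + 2πrh = 2πr² + 2·1435/r.
S'(r) = 4πr − 2·1435/r² = 0 ⇒ r³ = 1435/(2π), so r ≈ 6.1126 and h = 2r ≈ 12.2251.
S''(r) = 4π + 4·1435/r³ > 0, so this is the minimum; S ≈ 704.2861.

12.2251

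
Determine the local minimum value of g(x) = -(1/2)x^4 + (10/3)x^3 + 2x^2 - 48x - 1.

-155/2

g'(x) = -2x^3 + 10x^2 + 4x - 48. Setting g'(x) = 0 gives x ∈ {-2, 3, 4}.
g''(x) = -6x^2 + 20x + 4. g''(-2) = -60 < 0 ⇒ local maximum; g''(3) = 10 > 0 ⇒ local minimum; g''(4) = -12 < 0 ⇒ local maximum.
The local minimum is g(3) = -155/2.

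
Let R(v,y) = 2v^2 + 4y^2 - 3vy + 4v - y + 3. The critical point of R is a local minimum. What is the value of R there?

∂R/∂v = 4v - 3y + 4 = 0 and ∂R/∂y = -3v + 8y - 1 = 0, so (v, y) = (-29/23, -8/23).
The Hessian has R_{vv} = 4, R_{yy} = 8, R_{vy} = -3, giving D = 23 > 0 with R_{vv} > 0, so the point is a local minimum.
R(-29/23, -8/23) = 15/23.

15/23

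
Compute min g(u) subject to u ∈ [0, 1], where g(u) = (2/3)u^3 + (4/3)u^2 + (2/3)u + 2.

2

The derivative is 2u^2 + (8/3)u + 2/3, which has no zeros in [0, 1].
Compare values at every candidate in [0, 1]: g(0) = 2, g(1) = 14/3.
The minimum over the interval is 2, attained at u = 0.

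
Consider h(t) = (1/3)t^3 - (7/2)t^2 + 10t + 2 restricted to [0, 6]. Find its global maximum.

32/3

Differentiating, h'(t) = t^2 - 7t + 10; which vanishes at t = 2 and t = 5.
Compare values at every candidate in [0, 6]: h(0) = 2; h(2) = 32/3; h(5) = 37/6; h(6) = 8.
So the maximum is h(2) = 32/3.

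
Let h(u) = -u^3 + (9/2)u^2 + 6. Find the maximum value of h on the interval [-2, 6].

32

Differentiating, h'(u) = -3u^2 + 9u; which vanishes at u = 0 and u = 3.
Compare values at every candidate in [-2, 6]: h(-2) = 32,  h(0) = 6,  h(3) = 39/2,  h(6) = -48.
Hence the absolute maximum is 32 at u = -2.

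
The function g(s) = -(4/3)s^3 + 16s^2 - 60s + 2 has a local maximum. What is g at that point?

-194/3

Critical points: g'(s) = -4s^2 + 32s - 60 vanishes at s = 3, 5.
Second-derivative test with g''(s) = -8s + 32: g''(3) = 8 > 0 ⇒ local minimum; g''(5) = -8 < 0 ⇒ local maximum.
The local maximum is g(5) = -194/3.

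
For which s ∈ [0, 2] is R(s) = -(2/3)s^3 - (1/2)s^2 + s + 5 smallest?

2

R'(s) = -2s^2 - s + 1, whose only zero in [0, 2] is s = 1/2.
Compare values at every candidate in [0, 2]: R(0) = 5; R(1/2) = 127/24; R(2) = -1/3.
So the minimum is R(2) = -1/3.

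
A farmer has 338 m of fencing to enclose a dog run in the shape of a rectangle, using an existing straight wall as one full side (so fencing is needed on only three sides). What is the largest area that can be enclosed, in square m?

Let the sides perpendicular to the wall have length x and the parallel side y, so 2x + y = 338 and the area is A = xy = x(338 − 2x).
A'(x) = 338 − 4x = 0 gives x = 169/2, and A''(x) = −4 < 0 confirms a maximum.
Then y = 338 − 2·169/2 = 169 and A = 28561/2.

28561/2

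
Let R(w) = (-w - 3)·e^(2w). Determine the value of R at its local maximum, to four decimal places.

0.0005

R'(w) = (-1)·e^(2w) + (-w - 3)·2·e^(2w) = (-2w - 7)·e^(2w). Since e^(2w) > 0, the only critical point is w = -7/2.
R''(-7/2) has the same sign as -2 < 0, so this is a local maximum.
R(-7/2) = (1/2)·e^(-7) ≈ 0.0005.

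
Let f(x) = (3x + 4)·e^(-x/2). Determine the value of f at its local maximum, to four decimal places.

4.2992

f'(x) = 3·e^(-x/2) + (3x + 4)·(-1/2)·e^(-x/2) = (-(3/2)x + 1)·e^(-x/2). Since e^(-x/2) > 0, the only critical point is x = 2/3.
f''(2/3) has the same sign as -3/2 < 0, so this is a local maximum.
f(2/3) = (6)·e^(-1/3) ≈ 4.2992.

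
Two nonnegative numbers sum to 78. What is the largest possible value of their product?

1521

With x + y = 78, the product is P(x) = x(78 − x).
P'(x) = 78 − 2x = 0 gives x = 39; P'' = −2 < 0, so this is the maximum.
P = 39·39 = 1521.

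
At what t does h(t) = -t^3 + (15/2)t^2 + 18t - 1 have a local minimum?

h'(t) = -3t^2 + 15t + 18. Setting h'(t) = 0 gives t ∈ {-1, 6}.
Second-derivative test with h''(t) = -6t + 15: h''(-1) = 21 > 0 ⇒ local minimum; h''(6) = -21 < 0 ⇒ local maximum.
Thus h has its local minimum at t = -1, with value -21/2.

-1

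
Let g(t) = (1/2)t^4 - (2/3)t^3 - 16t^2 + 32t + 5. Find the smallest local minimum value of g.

Critical points: g'(t) = 2t^3 - 2t^2 - 32t + 32 vanishes at t = -4, 1, 4.
Second-derivative test with g''(t) = 6t^2 - 4t - 32: g''(-4) = 80 > 0 ⇒ local minimum; g''(1) = -30 < 0 ⇒ local maximum; g''(4) = 48 > 0 ⇒ local minimum.
So the smallest local minimum value is g(-4) = -625/3.

-625/3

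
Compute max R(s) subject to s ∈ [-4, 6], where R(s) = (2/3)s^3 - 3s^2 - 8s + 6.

31/3

The derivative is 2s^2 - 6s - 8, which vanishes at s = -1 and s = 4.
Compare values at every candidate in [-4, 6]: R(-4) = -158/3, R(-1) = 31/3, R(4) = -94/3, R(6) = -6.
So the maximum is R(-1) = 31/3.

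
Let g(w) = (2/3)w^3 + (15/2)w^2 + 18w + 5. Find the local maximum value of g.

23

Critical points: g'(w) = 2w^2 + 15w + 18 vanishes at w = -6, -3/2.
Second-derivative test with g''(w) = 4w + 15: g''(-6) = -9 < 0 ⇒ local maximum; g''(-3/2) = 9 > 0 ⇒ local minimum.
Thus g has its local maximum at w = -6, with value 23.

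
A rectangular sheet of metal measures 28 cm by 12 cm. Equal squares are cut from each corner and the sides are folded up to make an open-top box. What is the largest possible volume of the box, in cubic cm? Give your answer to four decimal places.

403.1104

With cut size x, the volume is V(x) = x(28 − 2x)(12 − 2x) for 0 < x < 6.
V'(x) = 12x^2 − 160x + 336. Setting V'(x) = 0 gives x ≈ 2.6115 (the root in (0, 6)).
V''(x) = 24x − 160 is negative there, so this is the maximum; V ≈ 403.1104.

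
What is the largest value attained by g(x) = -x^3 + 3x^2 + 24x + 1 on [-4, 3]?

73

g'(x) = -3x^2 + 6x + 24, whose only zero in [-4, 3] is x = -2.
Evaluating at the critical points and endpoints: g(-4) = 17; g(-2) = -27; g(3) = 73.
Hence the absolute maximum is 73 at x = 3.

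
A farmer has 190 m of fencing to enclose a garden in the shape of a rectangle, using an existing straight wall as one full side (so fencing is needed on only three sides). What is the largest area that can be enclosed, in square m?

9025/2

Let the sides perpendicular to the wall have length x and the parallel side y, so 2x + y = 190 and the area is A = xy = x(190 − 2x).
A'(x) = 190 − 4x = 0 gives x = 95/2, and A''(x) = −4 < 0 confirms a maximum.
Then y = 190 − 2·95/2 = 95 and A = 9025/2.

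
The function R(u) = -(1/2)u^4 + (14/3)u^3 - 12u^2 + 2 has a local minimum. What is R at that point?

-41/2

Critical points: R'(u) = -2u^3 + 14u^2 - 24u vanishes at u = 0, 3, 4.
Second-derivative test with R''(u) = -6u^2 + 28u - 24: R''(0) = -24 < 0 ⇒ local maximum; R''(3) = 6 > 0 ⇒ local minimum; R''(4) = -8 < 0 ⇒ local maximum.
So the local minimum value is R(3) = -41/2.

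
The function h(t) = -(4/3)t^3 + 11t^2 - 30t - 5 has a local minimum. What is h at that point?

Critical points: h'(t) = -4t^2 + 22t - 30 vanishes at t = 5/2, 3.
h''(t) = -8t + 22. h''(5/2) = 2 > 0 ⇒ local minimum; h''(3) = -2 < 0 ⇒ local maximum.
So the local minimum value is h(5/2) = -385/12.

-385/12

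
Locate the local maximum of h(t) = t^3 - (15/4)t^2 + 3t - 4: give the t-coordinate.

1/2

Critical points: h'(t) = 3t^2 - (15/2)t + 3 vanishes at t = 1/2, 2.
Since h''(t) = 6t - 15/2, we get h''(1/2) = -9/2 < 0 ⇒ local maximum; h''(2) = 9/2 > 0 ⇒ local minimum.
So the local maximum value is h(1/2) = -53/16.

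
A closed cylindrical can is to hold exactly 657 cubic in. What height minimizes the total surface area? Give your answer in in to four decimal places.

With radius r and height h, πr²h = 657 so h = 657/(πr²), and S(r) = 2πr² + 2πrh = 2πr² + 2·657/r.
S'(r) = 4πr − 2·657/r² = 0 ⇒ r³ = 657/(2π), so r ≈ 4.7112 and h = 2r ≈ 9.4223.
S''(r) = 4π + 4·657/r³ > 0, so this is the minimum; S ≈ 418.3677.

9.4223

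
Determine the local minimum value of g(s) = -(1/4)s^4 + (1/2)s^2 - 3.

g'(s) = -s^3 + s. Setting g'(s) = 0 gives s ∈ {-1, 0, 1}.
g''(s) = -3s^2 + 1. g''(-1) = -2 < 0 ⇒ local maximum; g''(0) = 1 > 0 ⇒ local minimum; g''(1) = -2 < 0 ⇒ local maximum.
Thus g has its local minimum at s = 0, with value -3.

-3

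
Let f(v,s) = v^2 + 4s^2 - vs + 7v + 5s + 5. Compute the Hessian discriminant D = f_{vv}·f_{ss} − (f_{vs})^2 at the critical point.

15

∂f/∂v = 2v - s + 7 = 0 and ∂f/∂s = -v + 8s + 5 = 0, so (v, s) = (-61/15, -17/15).
The Hessian has f_{vv} = 2, f_{ss} = 8, f_{vs} = -1, giving D = 15 > 0 with f_{vv} > 0, so the point is a local minimum.
D = (2)·(8) − (-1)^2 = 15.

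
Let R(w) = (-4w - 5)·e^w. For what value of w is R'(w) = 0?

-9/4

By the product rule, R'(w) = (-4w - 9)·e^w. Since e^w > 0, the only critical point is w = -9/4.
R''(-9/4) has the same sign as -4 < 0, so this is a local maximum.
R(-9/4) = (4)·e^(-9/4) ≈ 0.4216.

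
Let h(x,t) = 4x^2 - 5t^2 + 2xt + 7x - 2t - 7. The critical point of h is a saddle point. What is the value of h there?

∂h/∂x = 8x + 2t + 7 = 0 and ∂h/∂t = 2x - 10t - 2 = 0, so (x, t) = (-11/14, -5/14).
The Hessian has h_{xx} = 8, h_{tt} = -10, h_{xt} = 2, giving D = -84 < 0, so the point is a saddle point.
h(-11/14, -5/14) = -263/28.

-263/28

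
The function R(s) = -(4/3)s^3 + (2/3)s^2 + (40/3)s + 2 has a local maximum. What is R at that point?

Critical points: R'(s) = -4s^2 + (4/3)s + 40/3 vanishes at s = -5/3, 2.
Since R''(s) = -8s + 4/3, we get R''(-5/3) = 44/3 > 0 ⇒ local minimum; R''(2) = -44/3 < 0 ⇒ local maximum.
The local maximum is R(2) = 62/3.

62/3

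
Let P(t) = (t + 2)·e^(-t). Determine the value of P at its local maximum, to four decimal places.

By the product rule, P'(t) = (-t - 1)·e^(-t). Since e^(-t) > 0, the only critical point is t = -1.
P''(-1) has the same sign as -1 < 0, so this is a local maximum.
P(-1) = (1)·e^(1) ≈ 2.7183.

2.7183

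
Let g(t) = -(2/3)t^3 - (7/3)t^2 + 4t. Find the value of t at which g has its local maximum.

2/3

Critical points: g'(t) = -2t^2 - (14/3)t + 4 vanishes at t = -3, 2/3.
Since g''(t) = -4t - 14/3, we get g''(-3) = 22/3 > 0 ⇒ local minimum; g''(2/3) = -22/3 < 0 ⇒ local maximum.
The local maximum is g(2/3) = 116/81.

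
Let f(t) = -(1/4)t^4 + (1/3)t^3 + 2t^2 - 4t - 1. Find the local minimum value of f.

-35/12

f'(t) = -t^3 + t^2 + 4t - 4 = 0 at t = -2, 1, 2.
f''(t) = -3t^2 + 2t + 4. f''(-2) = -12 < 0 ⇒ local maximum; f''(1) = 3 > 0 ⇒ local minimum; f''(2) = -4 < 0 ⇒ local maximum.
The local minimum is f(1) = -35/12.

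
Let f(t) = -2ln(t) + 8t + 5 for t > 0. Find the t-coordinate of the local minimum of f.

f'(t) = -2/t + 8 = 0 gives t = 1/4.
f''(t) = 2/t², which is positive for t > 0, so this is a local minimum.
f(1/4) = -2·ln(1/4) + 2 + 5 ≈ 9.7726.

1/4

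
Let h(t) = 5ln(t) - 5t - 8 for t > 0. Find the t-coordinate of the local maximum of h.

h'(t) = 5/t − 5 = 0 gives t = 1.
h''(t) = -5/t², which is negative for t > 0, so this is a local maximum.
h(1) = 5·ln(1) - 5 - 8 ≈ -13.0000.

1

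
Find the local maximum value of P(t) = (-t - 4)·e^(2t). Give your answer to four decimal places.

P'(t) = (-1)·e^(2t) + (-t - 4)·2·e^(2t) = (-2t - 9)·e^(2t). Since e^(2t) > 0, the only critical point is t = -9/2.
P''(-9/2) has the same sign as -2 < 0, so this is a local maximum.
P(-9/2) = (1/2)·e^(-9) ≈ 0.0001.

0.0001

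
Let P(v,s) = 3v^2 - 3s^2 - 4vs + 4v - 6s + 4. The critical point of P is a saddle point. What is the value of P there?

43/13

∂P/∂v = 6v - 4s + 4 = 0 and ∂P/∂s = -4v - 6s - 6 = 0, so (v, s) = (-12/13, -5/13).
The Hessian has P_{vv} = 6, P_{ss} = -6, P_{vs} = -4, giving D = -52 < 0, so the point is a saddle point.
P(-12/13, -5/13) = 43/13.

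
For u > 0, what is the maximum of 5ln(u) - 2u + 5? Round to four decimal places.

4.5815

g'(u) = 5/u − 2 = 0 gives u = 5/2.
g''(u) = -5/u², which is negative for u > 0, so this is a local maximum.
g(5/2) = 5·ln(5/2) - 5 + 5 ≈ 4.5815.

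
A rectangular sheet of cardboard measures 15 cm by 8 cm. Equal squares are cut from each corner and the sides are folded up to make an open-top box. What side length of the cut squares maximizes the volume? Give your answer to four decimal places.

1.6667

With cut size x, the volume is V(x) = x(15 − 2x)(8 − 2x) for 0 < x < 4.
V'(x) = 12x^2 − 92x + 120. Setting V'(x) = 0 gives x ≈ 1.6667 (the root in (0, 4)).
V''(x) = 24x − 92 is negative there, so this is the maximum; V ≈ 90.7407.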